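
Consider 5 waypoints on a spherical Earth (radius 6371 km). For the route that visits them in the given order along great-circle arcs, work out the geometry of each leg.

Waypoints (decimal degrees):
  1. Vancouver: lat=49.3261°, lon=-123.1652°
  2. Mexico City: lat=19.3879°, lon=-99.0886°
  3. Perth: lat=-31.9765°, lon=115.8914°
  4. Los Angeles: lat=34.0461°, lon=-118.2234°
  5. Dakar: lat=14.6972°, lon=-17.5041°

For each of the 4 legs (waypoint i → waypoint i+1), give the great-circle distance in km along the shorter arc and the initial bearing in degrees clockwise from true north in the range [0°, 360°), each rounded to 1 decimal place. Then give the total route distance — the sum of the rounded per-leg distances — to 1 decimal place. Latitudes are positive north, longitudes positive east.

Leg 1: dist=3958.8 km, bearing=138.6°
Leg 2: dist=16261.6 km, bearing=241.1°
Leg 3: dist=15023.7 km, bearing=72.0°
Leg 4: dist=10052.3 km, bearing=71.9°
Total: 45296.4 km

Leg 1: φ1=0.8609029, φ2=0.3383827, Δφ=-0.5225202, Δλ=0.4202159 rad; a=sin²(Δφ/2)+cosφ1·cosφ2·sin²(Δλ/2)=0.0934611645; c=2·atan2(√a, √(1-a))=0.621376878; dist=6371·c=3958.792 ≈ 3958.8 km; running total=3958.8 km
Leg 1 bearing: y=sinΔλ·cosφ2=0.38482348, x=cosφ1·sinφ2-sinφ1·cosφ2·cosΔλ=-0.43682444; θ=atan2(y, x)=138.6213° ≈ 138.6°
Leg 2: φ1=0.3383827, φ2=-0.5580952, Δφ=-0.8964779, Δλ=3.7521088 rad; a=sin²(Δφ/2)+cosφ1·cosφ2·sin²(Δλ/2)=0.9157062700; c=2·atan2(√a, √(1-a))=2.552441312; dist=6371·c=16261.604 ≈ 16261.6 km; running total=20220.4 km
Leg 2 bearing: y=sinΔλ·cosφ2=-0.48630245, x=cosφ1·sinφ2-sinφ1·cosφ2·cosΔλ=-0.26881800; θ=atan2(y, x)=-118.9329° <0 so +360° → 241.0671° ≈ 241.1°
Leg 3: φ1=-0.5580952, φ2=0.5942165, Δφ=1.1523118, Δλ=-4.0860741 rad; a=sin²(Δφ/2)+cosφ1·cosφ2·sin²(Δλ/2)=0.8542387346; c=2·atan2(√a, √(1-a))=2.358134819; dist=6371·c=15023.677 ≈ 15023.7 km; running total=35244.1 km
Leg 3 bearing: y=sinΔλ·cosφ2=0.67131576, x=cosφ1·sinφ2-sinφ1·cosφ2·cosΔλ=0.21770353; θ=atan2(y, x)=72.0324° ≈ 72.0°
Leg 4: φ1=0.5942165, φ2=0.2565145, Δφ=-0.3377020, Δλ=1.7578834 rad; a=sin²(Δφ/2)+cosφ1·cosφ2·sin²(Δλ/2)=0.5035151175; c=2·atan2(√a, √(1-a))=1.577826620; dist=6371·c=10052.333 ≈ 10052.3 km; running total=45296.4 km
Leg 4 bearing: y=sinΔλ·cosφ2=0.95040131, x=cosφ1·sinφ2-sinφ1·cosφ2·cosΔλ=0.31094683; θ=atan2(y, x)=71.8832° ≈ 71.9°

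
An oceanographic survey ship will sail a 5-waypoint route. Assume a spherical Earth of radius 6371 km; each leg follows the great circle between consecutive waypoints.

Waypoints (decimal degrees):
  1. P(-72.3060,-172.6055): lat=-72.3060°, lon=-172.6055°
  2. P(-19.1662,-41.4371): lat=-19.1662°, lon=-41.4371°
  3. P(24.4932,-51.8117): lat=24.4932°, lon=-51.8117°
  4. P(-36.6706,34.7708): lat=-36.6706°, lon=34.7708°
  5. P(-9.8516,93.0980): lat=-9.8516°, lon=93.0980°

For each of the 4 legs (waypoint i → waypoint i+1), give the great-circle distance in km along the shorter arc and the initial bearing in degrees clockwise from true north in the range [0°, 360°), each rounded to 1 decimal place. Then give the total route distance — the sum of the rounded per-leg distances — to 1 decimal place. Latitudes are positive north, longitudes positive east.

Leg 1: φ1=-1.2619778, φ2=-0.3345133, Δφ=0.9274645, Δλ=2.2893205 rad; a=sin²(Δφ/2)+cosφ1·cosφ2·sin²(Δλ/2)=0.4381016672; c=2·atan2(√a, √(1-a))=1.446681250; dist=6371·c=9216.806 ≈ 9216.8 km; running total=9216.8 km
Leg 1 bearing: y=sinΔλ·cosφ2=0.71105175, x=cosφ1·sinφ2-sinφ1·cosφ2·cosΔλ=-0.69215591; θ=atan2(y, x)=134.2285° ≈ 134.2°
Leg 2: φ1=-0.3345133, φ2=0.4274870, Δφ=0.7620003, Δλ=-0.1810709 rad; a=sin²(Δφ/2)+cosφ1·cosφ2·sin²(Δλ/2)=0.1452981098; c=2·atan2(√a, √(1-a))=0.782144417; dist=6371·c=4983.042 ≈ 4983.0 km; running total=14199.8 km
Leg 2 bearing: y=sinΔλ·cosφ2=-0.16387751, x=cosφ1·sinφ2-sinφ1·cosφ2·cosΔλ=0.68548555; θ=atan2(y, x)=-13.4452° <0 so +360° → 346.5548° ≈ 346.6°
Leg 3: φ1=0.4274870, φ2=-0.6400227, Δφ=-1.0675097, Δλ=1.5111497 rad; a=sin²(Δφ/2)+cosφ1·cosφ2·sin²(Δλ/2)=0.6020427574; c=2·atan2(√a, √(1-a))=1.776325797; dist=6371·c=11316.972 ≈ 11317.0 km; running total=25516.8 km
Leg 3 bearing: y=sinΔλ·cosφ2=0.80065583, x=cosφ1·sinφ2-sinφ1·cosφ2·cosΔλ=-0.56329331; θ=atan2(y, x)=125.1279° ≈ 125.1°
Leg 4: φ1=-0.6400227, φ2=-0.1719429, Δφ=0.4680799, Δλ=1.0180017 rad; a=sin²(Δφ/2)+cosφ1·cosφ2·sin²(Δλ/2)=0.2414406581; c=2·atan2(√a, √(1-a))=1.027315176; dist=6371·c=6545.025 ≈ 6545.0 km; running total=32061.8 km
Leg 4 bearing: y=sinΔλ·cosφ2=0.83851091, x=cosφ1·sinφ2-sinφ1·cosφ2·cosΔλ=0.17171988; θ=atan2(y, x)=78.4263° ≈ 78.4°

Leg 1: dist=9216.8 km, bearing=134.2°
Leg 2: dist=4983.0 km, bearing=346.6°
Leg 3: dist=11317.0 km, bearing=125.1°
Leg 4: dist=6545.0 km, bearing=78.4°
Total: 32061.8 km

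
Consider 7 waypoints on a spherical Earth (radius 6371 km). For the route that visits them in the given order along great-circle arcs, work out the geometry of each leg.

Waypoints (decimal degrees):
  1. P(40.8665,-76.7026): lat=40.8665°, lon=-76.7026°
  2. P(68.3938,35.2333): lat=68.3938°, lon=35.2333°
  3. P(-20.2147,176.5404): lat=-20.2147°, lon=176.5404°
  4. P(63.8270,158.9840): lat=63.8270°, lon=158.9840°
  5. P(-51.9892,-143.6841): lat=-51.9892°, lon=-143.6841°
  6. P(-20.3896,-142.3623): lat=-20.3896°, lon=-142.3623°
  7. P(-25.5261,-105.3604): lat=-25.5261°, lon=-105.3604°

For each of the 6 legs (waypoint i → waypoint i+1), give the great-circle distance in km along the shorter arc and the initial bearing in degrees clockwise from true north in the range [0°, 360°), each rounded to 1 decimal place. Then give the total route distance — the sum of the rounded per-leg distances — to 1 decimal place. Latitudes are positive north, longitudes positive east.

Leg 1: dist=6640.0 km, bearing=23.3°
Leg 2: dist=14035.6 km, bearing=46.7°
Leg 3: dist=9468.4 km, bearing=352.3°
Leg 4: dist=13798.2 km, bearing=141.2°
Leg 5: dist=3515.6 km, bearing=2.4°
Leg 6: dist=3819.1 km, bearing=105.7°
Total: 51276.9 km

Leg 1: φ1=0.7132550, φ2=1.1936970, Δφ=0.4804420, Δλ=1.9536500 rad; a=sin²(Δφ/2)+cosφ1·cosφ2·sin²(Δλ/2)=0.2478502193; c=2·atan2(√a, √(1-a))=1.042225689; dist=6371·c=6640.020 ≈ 6640.0 km; running total=6640.0 km
Leg 1 bearing: y=sinΔλ·cosφ2=0.34156653, x=cosφ1·sinφ2-sinφ1·cosφ2·cosΔλ=0.79310419; θ=atan2(y, x)=23.3001° ≈ 23.3°
Leg 2: φ1=1.1936970, φ2=-0.3528131, Δφ=-1.5465101, Δλ=2.4662742 rad; a=sin²(Δφ/2)+cosφ1·cosφ2·sin²(Δλ/2)=0.7954800732; c=2·atan2(√a, √(1-a))=2.203044863; dist=6371·c=14035.599 ≈ 14035.6 km; running total=20675.6 km
Leg 2 bearing: y=sinΔλ·cosφ2=0.58663970, x=cosφ1·sinφ2-sinφ1·cosφ2·cosΔλ=0.55373276; θ=atan2(y, x)=46.6529° ≈ 46.7°
Leg 3: φ1=-0.3528131, φ2=1.1139913, Δφ=1.4668044, Δλ=-0.3064170 rad; a=sin²(Δφ/2)+cosφ1·cosφ2·sin²(Δλ/2)=0.4577376516; c=2·atan2(√a, √(1-a))=1.486170658; dist=6371·c=9468.393 ≈ 9468.4 km; running total=30144.0 km
Leg 3 bearing: y=sinΔλ·cosφ2=-0.13305024, x=cosφ1·sinφ2-sinφ1·cosφ2·cosΔλ=0.98749846; θ=atan2(y, x)=-7.6735° <0 so +360° → 352.3265° ≈ 352.3°
Leg 4: φ1=1.1139913, φ2=-0.9073827, Δφ=-2.0213740, Δλ=-5.2825549 rad; a=sin²(Δφ/2)+cosφ1·cosφ2·sin²(Δλ/2)=0.7802471855; c=2·atan2(√a, √(1-a))=2.165778959; dist=6371·c=13798.178 ≈ 13798.2 km; running total=43942.2 km
Leg 4 bearing: y=sinΔλ·cosφ2=0.51839590, x=cosφ1·sinφ2-sinφ1·cosφ2·cosΔλ=-0.64584189; θ=atan2(y, x)=141.2471° ≈ 141.2°
Leg 5: φ1=-0.9073827, φ2=-0.3558657, Δφ=0.5515171, Δλ=0.0230698 rad; a=sin²(Δφ/2)+cosφ1·cosφ2·sin²(Δλ/2)=0.0742115025; c=2·atan2(√a, √(1-a))=0.551810128; dist=6371·c=3515.582 ≈ 3515.6 km; running total=47457.8 km
Leg 5 bearing: y=sinΔλ·cosφ2=0.02162241, x=cosφ1·sinφ2-sinφ1·cosφ2·cosΔλ=0.52378344; θ=atan2(y, x)=2.3639° ≈ 2.4°
Leg 6: φ1=-0.3558657, φ2=-0.4455145, Δφ=-0.0896488, Δλ=0.6458050 rad; a=sin²(Δφ/2)+cosφ1·cosφ2·sin²(Δλ/2)=0.0871784119; c=2·atan2(√a, √(1-a))=0.599455082; dist=6371·c=3819.128 ≈ 3819.1 km; running total=51276.9 km
Leg 6 bearing: y=sinΔλ·cosφ2=0.54309520, x=cosφ1·sinφ2-sinφ1·cosφ2·cosΔλ=-0.15284288; θ=atan2(y, x)=105.7182° ≈ 105.7°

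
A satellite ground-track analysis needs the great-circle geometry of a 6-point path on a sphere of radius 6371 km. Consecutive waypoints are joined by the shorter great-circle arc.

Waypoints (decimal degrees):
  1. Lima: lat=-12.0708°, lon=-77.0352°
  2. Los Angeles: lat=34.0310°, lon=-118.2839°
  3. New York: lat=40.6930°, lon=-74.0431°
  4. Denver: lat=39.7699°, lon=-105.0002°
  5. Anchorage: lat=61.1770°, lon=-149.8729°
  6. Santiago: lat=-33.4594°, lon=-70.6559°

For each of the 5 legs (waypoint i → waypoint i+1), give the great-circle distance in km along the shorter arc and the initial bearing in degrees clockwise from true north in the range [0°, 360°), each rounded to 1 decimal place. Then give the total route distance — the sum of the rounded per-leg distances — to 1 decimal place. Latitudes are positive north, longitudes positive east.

Leg 1: φ1=-0.2106752, φ2=0.5939530, Δφ=0.8046282, Δλ=-0.7199256 rad; a=sin²(Δφ/2)+cosφ1·cosφ2·sin²(Δλ/2)=0.2538602819; c=2·atan2(√a, √(1-a))=1.056089782; dist=6371·c=6728.348 ≈ 6728.3 km; running total=6728.3 km
Leg 1 bearing: y=sinΔλ·cosφ2=-0.54640875, x=cosφ1·sinφ2-sinφ1·cosφ2·cosΔλ=0.67756803; θ=atan2(y, x)=-38.8836° <0 so +360° → 321.1164° ≈ 321.1°
Leg 2: φ1=0.5939530, φ2=0.7102268, Δφ=0.1162738, Δλ=0.7721476 rad; a=sin²(Δφ/2)+cosφ1·cosφ2·sin²(Δλ/2)=0.0924729246; c=2·atan2(√a, √(1-a))=0.617973675; dist=6371·c=3937.110 ≈ 3937.1 km; running total=10665.4 km
Leg 2 bearing: y=sinΔλ·cosφ2=0.52898728, x=cosφ1·sinφ2-sinφ1·cosφ2·cosΔλ=0.23634548; θ=atan2(y, x)=65.9255° ≈ 65.9°
Leg 3: φ1=0.7102268, φ2=0.6941157, Δφ=-0.0161111, Δλ=-0.5403033 rad; a=sin²(Δφ/2)+cosφ1·cosφ2·sin²(Δλ/2)=0.0415724842; c=2·atan2(√a, √(1-a))=0.410666286; dist=6371·c=2616.355 ≈ 2616.4 km; running total=13281.8 km
Leg 3 bearing: y=sinΔλ·cosφ2=-0.39537500, x=cosφ1·sinφ2-sinφ1·cosφ2·cosΔλ=0.05527624; θ=atan2(y, x)=-82.0412° <0 so +360° → 277.9588° ≈ 278.0°
Leg 4: φ1=0.6941157, φ2=1.0677401, Δφ=0.3736244, Δλ=-0.7831764 rad; a=sin²(Δφ/2)+cosφ1·cosφ2·sin²(Δλ/2)=0.0884705729; c=2·atan2(√a, √(1-a))=0.604020414; dist=6371·c=3848.214 ≈ 3848.2 km; running total=17130.0 km
Leg 4 bearing: y=sinΔλ·cosφ2=-0.34014175, x=cosφ1·sinφ2-sinφ1·cosφ2·cosΔλ=0.45483812; θ=atan2(y, x)=-36.7903° <0 so +360° → 323.2097° ≈ 323.2°
Leg 5: φ1=1.0677401, φ2=-0.5839767, Δφ=-1.6517168, Δλ=1.3825975 rad; a=sin²(Δφ/2)+cosφ1·cosφ2·sin²(Δλ/2)=0.7038960976; c=2·atan2(√a, √(1-a))=1.990831090; dist=6371·c=12683.585 ≈ 12683.6 km; running total=29813.6 km
Leg 5 bearing: y=sinΔλ·cosφ2=0.81954573, x=cosφ1·sinφ2-sinφ1·cosφ2·cosΔλ=-0.40255474; θ=atan2(y, x)=116.1599° ≈ 116.2°

Leg 1: dist=6728.3 km, bearing=321.1°
Leg 2: dist=3937.1 km, bearing=65.9°
Leg 3: dist=2616.4 km, bearing=278.0°
Leg 4: dist=3848.2 km, bearing=323.2°
Leg 5: dist=12683.6 km, bearing=116.2°
Total: 29813.6 km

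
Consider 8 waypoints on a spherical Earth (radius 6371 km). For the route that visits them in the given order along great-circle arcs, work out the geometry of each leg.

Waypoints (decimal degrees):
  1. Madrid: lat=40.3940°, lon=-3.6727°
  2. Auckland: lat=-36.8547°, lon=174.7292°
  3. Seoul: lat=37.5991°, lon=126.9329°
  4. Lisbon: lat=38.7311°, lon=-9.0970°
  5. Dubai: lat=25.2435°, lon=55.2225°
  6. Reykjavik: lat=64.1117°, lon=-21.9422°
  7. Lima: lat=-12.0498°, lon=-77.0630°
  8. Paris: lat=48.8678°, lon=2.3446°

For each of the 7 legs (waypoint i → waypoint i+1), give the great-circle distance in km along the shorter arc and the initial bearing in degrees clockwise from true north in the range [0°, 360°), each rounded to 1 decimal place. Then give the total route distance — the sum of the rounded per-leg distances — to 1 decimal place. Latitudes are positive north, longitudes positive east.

Leg 1: dist=19597.8 km, bearing=19.9°
Leg 2: dist=9625.5 km, bearing=324.0°
Leg 3: dist=10409.7 km, bearing=327.1°
Leg 4: dist=6123.3 km, bearing=83.9°
Leg 5: dist=6880.2 km, bearing=331.1°
Leg 6: dist=9648.2 km, bearing=233.5°
Leg 7: dist=10256.0 km, bearing=40.3°
Total: 72540.7 km

Leg 1: φ1=0.7050083, φ2=-0.6432359, Δφ=-1.3482442, Δλ=3.1137005 rad; a=sin²(Δφ/2)+cosφ1·cosφ2·sin²(Δλ/2)=0.9989278276; c=2·atan2(√a, √(1-a))=3.076092858; dist=6371·c=19597.788 ≈ 19597.8 km; running total=19597.8 km
Leg 1 bearing: y=sinΔλ·cosφ2=0.02231523, x=cosφ1·sinφ2-sinφ1·cosφ2·cosΔλ=0.06153147; θ=atan2(y, x)=19.9339° ≈ 19.9°
Leg 2: φ1=-0.6432359, φ2=0.6562281, Δφ=1.2994640, Δλ=-0.8342028 rad; a=sin²(Δφ/2)+cosφ1·cosφ2·sin²(Δλ/2)=0.4700360866; c=2·atan2(√a, √(1-a))=1.510832572; dist=6371·c=9625.514 ≈ 9625.5 km; running total=29223.3 km
Leg 2 bearing: y=sinΔλ·cosφ2=-0.58690454, x=cosφ1·sinφ2-sinφ1·cosφ2·cosΔλ=0.80743527; θ=atan2(y, x)=-36.0125° <0 so +360° → 323.9875° ≈ 324.0°
Leg 3: φ1=0.6562281, φ2=0.6759852, Δφ=0.0197571, Δλ=-2.3741696 rad; a=sin²(Δφ/2)+cosφ1·cosφ2·sin²(Δλ/2)=0.5315418240; c=2·atan2(√a, √(1-a))=1.633921891; dist=6371·c=10409.716 ≈ 10409.7 km; running total=39633.0 km
Leg 3 bearing: y=sinΔλ·cosφ2=-0.54160377, x=cosφ1·sinφ2-sinφ1·cosφ2·cosΔλ=0.83826357; θ=atan2(y, x)=-32.8666° <0 so +360° → 327.1334° ≈ 327.1°
Leg 4: φ1=0.6759852, φ2=0.4405822, Δφ=-0.2354030, Δλ=1.1225870 rad; a=sin²(Δφ/2)+cosφ1·cosφ2·sin²(Δλ/2)=0.2137016469; c=2·atan2(√a, √(1-a))=0.961126618; dist=6371·c=6123.338 ≈ 6123.3 km; running total=45756.3 km
Leg 4 bearing: y=sinΔλ·cosφ2=0.81516080, x=cosφ1·sinφ2-sinφ1·cosφ2·cosΔλ=0.08744075; θ=atan2(y, x)=83.8774° ≈ 83.9°
Leg 5: φ1=0.4405822, φ2=1.1189603, Δφ=0.6783781, Δλ=-1.3467781 rad; a=sin²(Δφ/2)+cosφ1·cosφ2·sin²(Δλ/2)=0.2642996429; c=2·atan2(√a, √(1-a))=1.079917965; dist=6371·c=6880.157 ≈ 6880.2 km; running total=52636.5 km
Leg 5 bearing: y=sinΔλ·cosφ2=-0.42570817, x=cosφ1·sinφ2-sinφ1·cosφ2·cosΔλ=0.77236903; θ=atan2(y, x)=-28.8623° <0 so +360° → 331.1377° ≈ 331.1°
Leg 6: φ1=1.1189603, φ2=-0.2103087, Δφ=-1.3292689, Δλ=-0.9620394 rad; a=sin²(Δφ/2)+cosφ1·cosφ2·sin²(Δλ/2)=0.4718169958; c=2·atan2(√a, √(1-a))=1.514400429; dist=6371·c=9648.245 ≈ 9648.2 km; running total=62284.7 km
Leg 6 bearing: y=sinΔλ·cosφ2=-0.80228415, x=cosφ1·sinφ2-sinφ1·cosφ2·cosΔλ=-0.59427520; θ=atan2(y, x)=-126.5284° <0 so +360° → 233.4716° ≈ 233.5°
Leg 7: φ1=-0.2103087, φ2=0.8529040, Δφ=1.0632127, Δλ=1.3859241 rad; a=sin²(Δφ/2)+cosφ1·cosφ2·sin²(Δλ/2)=0.5194925690; c=2·atan2(√a, √(1-a))=1.609791347; dist=6371·c=10255.981 ≈ 10256.0 km; running total=72540.7 km
Leg 7 bearing: y=sinΔλ·cosφ2=0.64658958, x=cosφ1·sinφ2-sinφ1·cosφ2·cosΔλ=0.76184124; θ=atan2(y, x)=40.3219° ≈ 40.3°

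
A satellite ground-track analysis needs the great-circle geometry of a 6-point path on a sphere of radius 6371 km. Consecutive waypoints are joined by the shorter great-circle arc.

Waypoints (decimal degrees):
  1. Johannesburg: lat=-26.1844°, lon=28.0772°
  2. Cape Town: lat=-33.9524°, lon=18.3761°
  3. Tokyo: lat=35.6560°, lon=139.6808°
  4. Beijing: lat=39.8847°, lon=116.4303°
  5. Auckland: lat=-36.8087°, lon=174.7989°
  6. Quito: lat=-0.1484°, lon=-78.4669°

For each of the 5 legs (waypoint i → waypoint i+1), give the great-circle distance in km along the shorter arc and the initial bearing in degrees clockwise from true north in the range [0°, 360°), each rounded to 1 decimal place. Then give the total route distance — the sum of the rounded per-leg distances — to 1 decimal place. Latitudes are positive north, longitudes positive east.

Leg 1: φ1=-0.4570040, φ2=-0.5925812, Δφ=-0.1355772, Δλ=-0.1693161 rad; a=sin²(Δφ/2)+cosφ1·cosφ2·sin²(Δλ/2)=0.0099104677; c=2·atan2(√a, √(1-a))=0.199433006; dist=6371·c=1270.588 ≈ 1270.6 km; running total=1270.6 km
Leg 1 bearing: y=sinΔλ·cosφ2=-0.13977795, x=cosφ1·sinφ2-sinφ1·cosφ2·cosΔλ=-0.14039632; θ=atan2(y, x)=-135.1265° <0 so +360° → 224.8735° ≈ 224.9°
Leg 2: φ1=-0.5925812, φ2=0.6223146, Δφ=1.2148958, Δλ=2.1171664 rad; a=sin²(Δφ/2)+cosφ1·cosφ2·sin²(Δλ/2)=0.8378814438; c=2·atan2(√a, √(1-a))=2.312795497; dist=6371·c=14734.820 ≈ 14734.8 km; running total=16005.4 km
Leg 2 bearing: y=sinΔλ·cosφ2=0.69424001, x=cosφ1·sinφ2-sinφ1·cosφ2·cosΔλ=0.24774044; θ=atan2(y, x)=70.3610° ≈ 70.4°
Leg 3: φ1=0.6223146, φ2=0.6961193, Δφ=0.0738047, Δλ=-0.4057978 rad; a=sin²(Δφ/2)+cosφ1·cosφ2·sin²(Δλ/2)=0.0266784695; c=2·atan2(√a, √(1-a))=0.328141135; dist=6371·c=2090.587 ≈ 2090.6 km; running total=18096.0 km
Leg 3 bearing: y=sinΔλ·cosφ2=-0.30290749, x=cosφ1·sinφ2-sinφ1·cosφ2·cosΔλ=0.11006348; θ=atan2(y, x)=-70.0310° <0 so +360° → 289.9690° ≈ 290.0°
Leg 4: φ1=0.6961193, φ2=-0.6424330, Δφ=-1.3385523, Δλ=1.0187242 rad; a=sin²(Δφ/2)+cosφ1·cosφ2·sin²(Δλ/2)=0.5309978584; c=2·atan2(√a, √(1-a))=1.632831825; dist=6371·c=10402.772 ≈ 10402.8 km; running total=28498.8 km
Leg 4 bearing: y=sinΔλ·cosφ2=0.68169698, x=cosφ1·sinφ2-sinφ1·cosφ2·cosΔλ=-0.72900326; θ=atan2(y, x)=136.9206° ≈ 136.9°
Leg 5: φ1=-0.6424330, φ2=-0.0025901, Δφ=0.6398429, Δλ=-4.4203221 rad; a=sin²(Δφ/2)+cosφ1·cosφ2·sin²(Δλ/2)=0.6144887753; c=2·atan2(√a, √(1-a))=1.801823524; dist=6371·c=11479.418 ≈ 11479.4 km; running total=39978.2 km
Leg 5 bearing: y=sinΔλ·cosφ2=0.95764759, x=cosφ1·sinφ2-sinφ1·cosφ2·cosΔλ=-0.17458632; θ=atan2(y, x)=100.3320° ≈ 100.3°

Leg 1: dist=1270.6 km, bearing=224.9°
Leg 2: dist=14734.8 km, bearing=70.4°
Leg 3: dist=2090.6 km, bearing=290.0°
Leg 4: dist=10402.8 km, bearing=136.9°
Leg 5: dist=11479.4 km, bearing=100.3°
Total: 39978.2 km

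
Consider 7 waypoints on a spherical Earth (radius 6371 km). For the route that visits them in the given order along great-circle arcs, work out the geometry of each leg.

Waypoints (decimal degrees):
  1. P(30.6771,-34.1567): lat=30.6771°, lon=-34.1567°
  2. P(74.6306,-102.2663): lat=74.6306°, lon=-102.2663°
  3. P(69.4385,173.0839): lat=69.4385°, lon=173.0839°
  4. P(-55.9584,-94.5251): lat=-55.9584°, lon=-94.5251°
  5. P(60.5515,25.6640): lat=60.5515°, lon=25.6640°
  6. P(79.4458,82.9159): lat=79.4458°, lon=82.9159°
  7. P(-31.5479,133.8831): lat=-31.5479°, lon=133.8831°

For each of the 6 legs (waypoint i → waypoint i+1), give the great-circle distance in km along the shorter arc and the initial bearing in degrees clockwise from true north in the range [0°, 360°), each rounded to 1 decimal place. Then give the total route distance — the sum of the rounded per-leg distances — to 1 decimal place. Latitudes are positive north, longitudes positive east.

Leg 1: dist=6089.5 km, bearing=342.5°
Leg 2: dist=2700.7 km, bearing=301.8°
Leg 3: dist=15748.8 km, bearing=115.7°
Leg 4: dist=16602.8 km, bearing=56.4°
Leg 5: dist=2802.8 km, bearing=21.2°
Leg 6: dist=12741.4 km, bearing=133.3°
Total: 56686.0 km

Leg 1: φ1=0.5354164, φ2=1.3025497, Δφ=0.7671333, Δλ=-1.1887368 rad; a=sin²(Δφ/2)+cosφ1·cosφ2·sin²(Δλ/2)=0.2115298734; c=2·atan2(√a, √(1-a))=0.955818694; dist=6371·c=6089.521 ≈ 6089.5 km; running total=6089.5 km
Leg 1 bearing: y=sinΔλ·cosφ2=-0.24593138, x=cosφ1·sinφ2-sinφ1·cosφ2·cosΔλ=0.77888234; θ=atan2(y, x)=-17.5235° <0 so +360° → 342.4765° ≈ 342.5°
Leg 2: φ1=1.3025497, φ2=1.2119305, Δφ=-0.0906192, Δλ=4.8057676 rad; a=sin²(Δφ/2)+cosφ1·cosφ2·sin²(Δλ/2)=0.0442546588; c=2·atan2(√a, √(1-a))=0.423902558; dist=6371·c=2700.683 ≈ 2700.7 km; running total=8790.2 km
Leg 2 bearing: y=sinΔλ·cosφ2=-0.34968248, x=cosφ1·sinφ2-sinφ1·cosφ2·cosΔλ=0.21658000; θ=atan2(y, x)=-58.2275° <0 so +360° → 301.7725° ≈ 301.8°
Leg 3: φ1=1.2119305, φ2=-0.9766583, Δφ=-2.1885888, Δλ=-4.6706582 rad; a=sin²(Δφ/2)+cosφ1·cosφ2·sin²(Δλ/2)=0.8920230968; c=2·atan2(√a, √(1-a))=2.471954302; dist=6371·c=15748.821 ≈ 15748.8 km; running total=24539.0 km
Leg 3 bearing: y=sinΔλ·cosφ2=0.55930732, x=cosφ1·sinφ2-sinφ1·cosφ2·cosΔλ=-0.26915959; θ=atan2(y, x)=115.6986° ≈ 115.7°
Leg 4: φ1=-0.9766583, φ2=1.0568230, Δφ=2.0334814, Δλ=2.0976955 rad; a=sin²(Δφ/2)+cosφ1·cosφ2·sin²(Δλ/2)=0.9299826984; c=2·atan2(√a, √(1-a))=2.605998193; dist=6371·c=16602.814 ≈ 16602.8 km; running total=41141.8 km
Leg 4 bearing: y=sinΔλ·cosφ2=0.42496001, x=cosφ1·sinφ2-sinφ1·cosφ2·cosΔλ=0.28261017; θ=atan2(y, x)=56.3750° ≈ 56.4°
Leg 5: φ1=1.0568230, φ2=1.3865908, Δφ=0.3297677, Δλ=0.9992342 rad; a=sin²(Δφ/2)+cosφ1·cosφ2·sin²(Δλ/2)=0.0476104841; c=2·atan2(√a, √(1-a))=0.439935741; dist=6371·c=2802.831 ≈ 2802.8 km; running total=43944.6 km
Leg 5 bearing: y=sinΔλ·cosφ2=0.15405268, x=cosφ1·sinφ2-sinφ1·cosφ2·cosΔλ=0.39704241; θ=atan2(y, x)=21.2063° ≈ 21.2°
Leg 6: φ1=1.3865908, φ2=-0.5506147, Δφ=-1.9372055, Δλ=0.8895455 rad; a=sin²(Δφ/2)+cosφ1·cosφ2·sin²(Δλ/2)=0.7080284125; c=2·atan2(√a, √(1-a))=1.999901012; dist=6371·c=12741.369 ≈ 12741.4 km; running total=56686.0 km
Leg 6 bearing: y=sinΔλ·cosφ2=0.66197903, x=cosφ1·sinφ2-sinφ1·cosφ2·cosΔλ=-0.62344244; θ=atan2(y, x)=133.2828° ≈ 133.3°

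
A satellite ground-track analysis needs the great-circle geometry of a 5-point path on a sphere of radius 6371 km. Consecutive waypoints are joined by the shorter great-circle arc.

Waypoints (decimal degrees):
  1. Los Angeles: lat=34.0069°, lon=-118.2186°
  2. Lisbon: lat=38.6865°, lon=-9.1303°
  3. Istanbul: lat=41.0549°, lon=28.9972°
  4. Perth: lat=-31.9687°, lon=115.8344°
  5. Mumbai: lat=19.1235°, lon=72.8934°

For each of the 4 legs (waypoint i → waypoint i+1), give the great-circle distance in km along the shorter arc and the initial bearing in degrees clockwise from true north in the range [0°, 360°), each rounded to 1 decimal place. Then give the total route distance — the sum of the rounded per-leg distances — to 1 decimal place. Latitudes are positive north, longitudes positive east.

Leg 1: φ1=0.5935324, φ2=0.6752068, Δφ=0.0816744, Δλ=1.9039500 rad; a=sin²(Δφ/2)+cosφ1·cosφ2·sin²(Δλ/2)=0.4310095275; c=2·atan2(√a, √(1-a))=1.432373757; dist=6371·c=9125.653 ≈ 9125.7 km; running total=9125.7 km
Leg 1 bearing: y=sinΔλ·cosφ2=0.73765820, x=cosφ1·sinφ2-sinφ1·cosφ2·cosΔλ=0.66092484; θ=atan2(y, x)=48.1404° ≈ 48.1°
Leg 2: φ1=0.6752068, φ2=0.7165432, Δφ=0.0413364, Δλ=0.6654504 rad; a=sin²(Δφ/2)+cosφ1·cosφ2·sin²(Δλ/2)=0.0632212963; c=2·atan2(√a, √(1-a))=0.508332340; dist=6371·c=3238.585 ≈ 3238.6 km; running total=12364.3 km
Leg 2 bearing: y=sinΔλ·cosφ2=0.46557955, x=cosφ1·sinφ2-sinφ1·cosφ2·cosΔλ=0.14189129; θ=atan2(y, x)=73.0507° ≈ 73.1°
Leg 3: φ1=0.7165432, φ2=-0.5579591, Δφ=-1.2745023, Δλ=1.5155951 rad; a=sin²(Δφ/2)+cosφ1·cosφ2·sin²(Δλ/2)=0.6562209520; c=2·atan2(√a, √(1-a))=1.888558872; dist=6371·c=12032.009 ≈ 12032.0 km; running total=24396.3 km
Leg 3 bearing: y=sinΔλ·cosφ2=0.84704527, x=cosφ1·sinφ2-sinφ1·cosφ2·cosΔλ=-0.42999345; θ=atan2(y, x)=116.9141° ≈ 116.9°
Leg 4: φ1=-0.5579591, φ2=0.3337680, Δφ=0.8917271, Δλ=-0.7494618 rad; a=sin²(Δφ/2)+cosφ1·cosφ2·sin²(Δλ/2)=0.2933471186; c=2·atan2(√a, √(1-a))=1.144714899; dist=6371·c=7292.979 ≈ 7293.0 km; running total=31689.3 km
Leg 4 bearing: y=sinΔλ·cosφ2=-0.64365014, x=cosφ1·sinφ2-sinφ1·cosφ2·cosΔλ=0.64412177; θ=atan2(y, x)=-44.9790° <0 so +360° → 315.0210° ≈ 315.0°

Leg 1: dist=9125.7 km, bearing=48.1°
Leg 2: dist=3238.6 km, bearing=73.1°
Leg 3: dist=12032.0 km, bearing=116.9°
Leg 4: dist=7293.0 km, bearing=315.0°
Total: 31689.3 km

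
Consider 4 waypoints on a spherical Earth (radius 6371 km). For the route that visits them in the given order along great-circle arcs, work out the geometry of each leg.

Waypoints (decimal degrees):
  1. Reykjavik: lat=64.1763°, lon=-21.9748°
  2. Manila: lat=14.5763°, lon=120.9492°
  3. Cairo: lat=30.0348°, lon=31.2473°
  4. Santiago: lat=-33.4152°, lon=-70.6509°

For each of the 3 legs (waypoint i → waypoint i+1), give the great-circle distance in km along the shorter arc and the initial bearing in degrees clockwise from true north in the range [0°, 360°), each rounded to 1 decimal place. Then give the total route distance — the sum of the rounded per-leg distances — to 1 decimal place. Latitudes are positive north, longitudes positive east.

Leg 1: φ1=1.1200877, φ2=0.2544044, Δφ=-0.8656833, Δλ=2.4944944 rad; a=sin²(Δφ/2)+cosφ1·cosφ2·sin²(Δλ/2)=0.5549085809; c=2·atan2(√a, √(1-a))=1.680835424; dist=6371·c=10708.602 ≈ 10708.6 km; running total=10708.6 km
Leg 1 bearing: y=sinΔλ·cosφ2=0.58346936, x=cosφ1·sinφ2-sinφ1·cosφ2·cosΔλ=0.80467615; θ=atan2(y, x)=35.9458° ≈ 35.9°
Leg 2: φ1=0.2544044, φ2=0.5242062, Δφ=0.2698017, Δλ=-1.5655935 rad; a=sin²(Δφ/2)+cosφ1·cosφ2·sin²(Δλ/2)=0.4348369576; c=2·atan2(√a, √(1-a))=1.440098464; dist=6371·c=9174.867 ≈ 9174.9 km; running total=19883.5 km
Leg 2 bearing: y=sinΔλ·cosφ2=-0.86570984, x=cosφ1·sinφ2-sinφ1·cosφ2·cosΔλ=0.48328210; θ=atan2(y, x)=-60.8276° <0 so +360° → 299.1724° ≈ 299.2°
Leg 3: φ1=0.5242062, φ2=-0.5832053, Δφ=-1.1074114, Δλ=-1.7784591 rad; a=sin²(Δφ/2)+cosφ1·cosφ2·sin²(Δλ/2)=0.7123128183; c=2·atan2(√a, √(1-a))=2.009344680; dist=6371·c=12801.535 ≈ 12801.5 km; running total=32685.0 km
Leg 3 bearing: y=sinΔλ·cosφ2=-0.81676861, x=cosφ1·sinφ2-sinφ1·cosφ2·cosΔλ=-0.39061759; θ=atan2(y, x)=-115.5593° <0 so +360° → 244.4407° ≈ 244.4°

Leg 1: dist=10708.6 km, bearing=35.9°
Leg 2: dist=9174.9 km, bearing=299.2°
Leg 3: dist=12801.5 km, bearing=244.4°
Total: 32685.0 km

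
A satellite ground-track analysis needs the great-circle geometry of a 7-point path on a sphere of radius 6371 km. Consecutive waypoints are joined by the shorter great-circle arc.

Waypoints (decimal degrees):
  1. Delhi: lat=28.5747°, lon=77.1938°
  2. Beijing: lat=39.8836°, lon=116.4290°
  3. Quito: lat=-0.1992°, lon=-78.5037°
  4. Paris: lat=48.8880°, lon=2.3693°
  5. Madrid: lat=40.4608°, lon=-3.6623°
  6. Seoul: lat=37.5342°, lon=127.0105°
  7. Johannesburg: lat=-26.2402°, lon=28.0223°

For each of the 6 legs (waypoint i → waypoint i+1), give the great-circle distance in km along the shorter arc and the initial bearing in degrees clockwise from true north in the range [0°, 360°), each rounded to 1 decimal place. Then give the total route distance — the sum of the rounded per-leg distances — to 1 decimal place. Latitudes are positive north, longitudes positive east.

Leg 1: φ1=0.4987226, φ2=0.6961001, Δφ=0.1973775, Δλ=0.6847834 rad; a=sin²(Δφ/2)+cosφ1·cosφ2·sin²(Δλ/2)=0.0856691201; c=2·atan2(√a, √(1-a))=0.594083674; dist=6371·c=3784.907 ≈ 3784.9 km; running total=3784.9 km
Leg 1 bearing: y=sinΔλ·cosφ2=0.48535212, x=cosφ1·sinφ2-sinφ1·cosφ2·cosΔλ=0.27884227; θ=atan2(y, x)=60.1220° ≈ 60.1°
Leg 2: φ1=0.6961001, φ2=-0.0034767, Δφ=-0.6995768, Δλ=-3.4022174 rad; a=sin²(Δφ/2)+cosφ1·cosφ2·sin²(Δλ/2)=0.8718297992; c=2·atan2(√a, √(1-a))=2.409324013; dist=6371·c=15349.803 ≈ 15349.8 km; running total=19134.7 km
Leg 2 bearing: y=sinΔλ·cosφ2=0.25768273, x=cosφ1·sinφ2-sinφ1·cosφ2·cosΔλ=0.61690357; θ=atan2(y, x)=22.6705° ≈ 22.7°
Leg 3: φ1=-0.0034767, φ2=0.8532566, Δφ=0.8567333, Δλ=1.4115001 rad; a=sin²(Δφ/2)+cosφ1·cosφ2·sin²(Δλ/2)=0.4491599779; c=2·atan2(√a, √(1-a))=1.468940254; dist=6371·c=9358.618 ≈ 9358.6 km; running total=28493.3 km
Leg 3 bearing: y=sinΔλ·cosφ2=0.64920814, x=cosφ1·sinφ2-sinφ1·cosφ2·cosΔλ=0.75378376; θ=atan2(y, x)=40.7372° ≈ 40.7°
Leg 4: φ1=0.8532566, φ2=0.7061742, Δφ=-0.1470824, Δλ=-0.1052713 rad; a=sin²(Δφ/2)+cosφ1·cosφ2·sin²(Δλ/2)=0.0067833271; c=2·atan2(√a, √(1-a))=0.164908710; dist=6371·c=1050.633 ≈ 1050.6 km; running total=29543.9 km
Leg 4 bearing: y=sinΔλ·cosφ2=-0.07994781, x=cosφ1·sinφ2-sinφ1·cosφ2·cosΔλ=-0.14337922; θ=atan2(y, x)=-150.8561° <0 so +360° → 209.1439° ≈ 209.1°
Leg 5: φ1=0.7061742, φ2=0.6550954, Δφ=-0.0510788, Δλ=2.2806706 rad; a=sin²(Δφ/2)+cosφ1·cosφ2·sin²(Δλ/2)=0.4989373390; c=2·atan2(√a, √(1-a))=1.568671003; dist=6371·c=9994.003 ≈ 9994.0 km; running total=39537.9 km
Leg 5 bearing: y=sinΔλ·cosφ2=0.60143824, x=cosφ1·sinφ2-sinφ1·cosφ2·cosΔλ=0.79891647; θ=atan2(y, x)=36.9731° ≈ 37.0°
Leg 6: φ1=0.6550954, φ2=-0.4579779, Δφ=-1.1130733, Δλ=-1.7276700 rad; a=sin²(Δφ/2)+cosφ1·cosφ2·sin²(Δλ/2)=0.6902434186; c=2·atan2(√a, √(1-a))=1.961118998; dist=6371·c=12494.289 ≈ 12494.3 km; running total=52032.2 km
Leg 6 bearing: y=sinΔλ·cosφ2=-0.88593433, x=cosφ1·sinφ2-sinφ1·cosφ2·cosΔλ=-0.26523597; θ=atan2(y, x)=-106.6669° <0 so +360° → 253.3331° ≈ 253.3°

Leg 1: dist=3784.9 km, bearing=60.1°
Leg 2: dist=15349.8 km, bearing=22.7°
Leg 3: dist=9358.6 km, bearing=40.7°
Leg 4: dist=1050.6 km, bearing=209.1°
Leg 5: dist=9994.0 km, bearing=37.0°
Leg 6: dist=12494.3 km, bearing=253.3°
Total: 52032.2 km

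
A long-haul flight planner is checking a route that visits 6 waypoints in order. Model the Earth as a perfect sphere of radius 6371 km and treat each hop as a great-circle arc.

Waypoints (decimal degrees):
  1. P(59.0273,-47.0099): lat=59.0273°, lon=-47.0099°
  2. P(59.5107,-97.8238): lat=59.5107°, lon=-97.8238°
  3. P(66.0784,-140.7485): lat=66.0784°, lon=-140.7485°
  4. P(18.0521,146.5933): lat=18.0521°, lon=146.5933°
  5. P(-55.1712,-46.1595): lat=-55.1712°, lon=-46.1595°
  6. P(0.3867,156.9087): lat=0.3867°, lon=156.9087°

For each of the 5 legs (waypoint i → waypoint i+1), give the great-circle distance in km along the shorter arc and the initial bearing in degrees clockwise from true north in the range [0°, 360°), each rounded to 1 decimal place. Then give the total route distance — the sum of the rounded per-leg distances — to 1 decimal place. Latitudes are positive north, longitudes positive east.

Leg 1: dist=2816.9 km, bearing=293.2°
Leg 2: dist=2248.7 km, bearing=307.0°
Leg 3: dist=7398.4 km, bearing=261.6°
Leg 4: dist=15748.2 km, bearing=168.3°
Leg 5: dist=13573.8 km, bearing=207.5°
Total: 41786.0 km

Leg 1: φ1=1.0302207, φ2=1.0386577, Δφ=0.0084369, Δλ=-0.8868699 rad; a=sin²(Δφ/2)+cosφ1·cosφ2·sin²(Δλ/2)=0.0480830237; c=2·atan2(√a, √(1-a))=0.442149650; dist=6371·c=2816.935 ≈ 2816.9 km; running total=2816.9 km
Leg 1 bearing: y=sinΔλ·cosφ2=-0.39326714, x=cosφ1·sinφ2-sinφ1·cosφ2·cosΔλ=0.16859758; θ=atan2(y, x)=-66.7947° <0 so +360° → 293.2053° ≈ 293.2°
Leg 2: φ1=1.0386577, φ2=1.1532856, Δφ=0.1146280, Δλ=-0.7491773 rad; a=sin²(Δφ/2)+cosφ1·cosφ2·sin²(Δλ/2)=0.0308240778; c=2·atan2(√a, √(1-a))=0.352965141; dist=6371·c=2248.741 ≈ 2248.7 km; running total=5065.6 km
Leg 2 bearing: y=sinΔλ·cosφ2=-0.27615096, x=cosφ1·sinφ2-sinφ1·cosφ2·cosΔλ=0.20793380; θ=atan2(y, x)=-53.0213° <0 so +360° → 306.9787° ≈ 307.0°
Leg 3: φ1=1.1532856, φ2=0.3150686, Δφ=-0.8382171, Δλ=5.0150605 rad; a=sin²(Δφ/2)+cosφ1·cosφ2·sin²(Δλ/2)=0.3009112424; c=2·atan2(√a, √(1-a))=1.161267114; dist=6371·c=7398.433 ≈ 7398.4 km; running total=12464.0 km
Leg 3 bearing: y=sinΔλ·cosφ2=-0.90755631, x=cosφ1·sinφ2-sinφ1·cosφ2·cosΔλ=-0.13340243; θ=atan2(y, x)=-98.3621° <0 so +360° → 261.6379° ≈ 261.6°
Leg 4: φ1=0.3150686, φ2=-0.9629191, Δφ=-1.2779877, Δλ=-3.3641710 rad; a=sin²(Δφ/2)+cosφ1·cosφ2·sin²(Δλ/2)=0.8919937558; c=2·atan2(√a, √(1-a))=2.471859767; dist=6371·c=15748.219 ≈ 15748.2 km; running total=28212.2 km
Leg 4 bearing: y=sinΔλ·cosφ2=0.12607332, x=cosφ1·sinφ2-sinφ1·cosφ2·cosΔλ=-0.60783970; θ=atan2(y, x)=168.2823° ≈ 168.3°
Leg 5: φ1=-0.9629191, φ2=0.0067492, Δφ=0.9696683, Δλ=3.5442087 rad; a=sin²(Δφ/2)+cosφ1·cosφ2·sin²(Δλ/2)=0.7654933150; c=2·atan2(√a, √(1-a))=2.130560798; dist=6371·c=13573.803 ≈ 13573.8 km; running total=41786.0 km
Leg 5 bearing: y=sinΔλ·cosφ2=-0.39181762, x=cosφ1·sinφ2-sinφ1·cosφ2·cosΔλ=-0.75135355; θ=atan2(y, x)=-152.4588° <0 so +360° → 207.5412° ≈ 207.5°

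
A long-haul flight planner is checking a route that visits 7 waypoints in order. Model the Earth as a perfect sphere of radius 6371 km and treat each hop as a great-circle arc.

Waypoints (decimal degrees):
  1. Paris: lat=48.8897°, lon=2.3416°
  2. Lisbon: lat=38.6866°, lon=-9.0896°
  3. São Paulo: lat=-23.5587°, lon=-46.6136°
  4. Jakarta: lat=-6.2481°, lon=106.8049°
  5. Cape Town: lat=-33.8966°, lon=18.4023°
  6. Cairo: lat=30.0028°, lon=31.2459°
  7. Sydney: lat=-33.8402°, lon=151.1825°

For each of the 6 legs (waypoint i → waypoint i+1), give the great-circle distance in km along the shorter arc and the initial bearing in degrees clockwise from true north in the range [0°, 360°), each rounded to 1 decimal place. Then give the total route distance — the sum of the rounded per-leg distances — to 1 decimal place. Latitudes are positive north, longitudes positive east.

Leg 1: φ1=0.8532862, φ2=0.6752085, Δφ=-0.1780777, Δλ=-0.1995121 rad; a=sin²(Δφ/2)+cosφ1·cosφ2·sin²(Δλ/2)=0.0129974315; c=2·atan2(√a, √(1-a))=0.228509398; dist=6371·c=1455.833 ≈ 1455.8 km; running total=1455.8 km
Leg 1 bearing: y=sinΔλ·cosφ2=-0.15470335, x=cosφ1·sinφ2-sinφ1·cosφ2·cosΔλ=-0.16547165; θ=atan2(y, x)=-136.9263° <0 so +360° → 223.0737° ≈ 223.1°
Leg 2: φ1=0.6752085, φ2=-0.4111769, Δφ=-1.0863854, Δλ=-0.6549173 rad; a=sin²(Δφ/2)+cosφ1·cosφ2·sin²(Δλ/2)=0.3411772309; c=2·atan2(√a, √(1-a))=1.247550936; dist=6371·c=7948.147 ≈ 7948.1 km; running total=9403.9 km
Leg 2 bearing: y=sinΔλ·cosφ2=-0.55832639, x=cosφ1·sinφ2-sinφ1·cosφ2·cosΔλ=-0.76640261; θ=atan2(y, x)=-143.9266° <0 so +360° → 216.0734° ≈ 216.1°
Leg 3: φ1=-0.4111769, φ2=-0.1090499, Δφ=0.3021270, Δλ=2.6776580 rad; a=sin²(Δφ/2)+cosφ1·cosφ2·sin²(Δλ/2)=0.8856954268; c=2·atan2(√a, √(1-a))=2.451820227; dist=6371·c=15620.547 ≈ 15620.5 km; running total=25024.4 km
Leg 3 bearing: y=sinΔλ·cosφ2=0.44481236, x=cosφ1·sinφ2-sinφ1·cosφ2·cosΔλ=-0.45508034; θ=atan2(y, x)=135.6537° ≈ 135.7°
Leg 4: φ1=-0.1090499, φ2=-0.5916073, Δφ=-0.4825574, Δλ=-1.5429164 rad; a=sin²(Δφ/2)+cosφ1·cosφ2·sin²(Δλ/2)=0.4581513240; c=2·atan2(√a, √(1-a))=1.487000945; dist=6371·c=9473.683 ≈ 9473.7 km; running total=34498.1 km
Leg 4 bearing: y=sinΔλ·cosφ2=-0.82972281, x=cosφ1·sinφ2-sinφ1·cosφ2·cosΔλ=-0.55186485; θ=atan2(y, x)=-123.6287° <0 so +360° → 236.3713° ≈ 236.4°
Leg 5: φ1=-0.5916073, φ2=0.5236476, Δφ=1.1152549, Δλ=0.2241631 rad; a=sin²(Δφ/2)+cosφ1·cosφ2·sin²(Δλ/2)=0.2890179794; c=2·atan2(√a, √(1-a))=1.135185745; dist=6371·c=7232.268 ≈ 7232.3 km; running total=41730.4 km
Leg 5 bearing: y=sinΔλ·cosφ2=0.19250378, x=cosφ1·sinφ2-sinφ1·cosφ2·cosΔλ=0.88593941; θ=atan2(y, x)=12.2591° ≈ 12.3°
Leg 6: φ1=0.5236476, φ2=-0.5906229, Δφ=-1.1142706, Δλ=2.0932886 rad; a=sin²(Δφ/2)+cosφ1·cosφ2·sin²(Δλ/2)=0.8187104483; c=2·atan2(√a, √(1-a))=2.261942696; dist=6371·c=14410.837 ≈ 14410.8 km; running total=56141.2 km
Leg 6 bearing: y=sinΔλ·cosφ2=0.71977457, x=cosφ1·sinφ2-sinφ1·cosφ2·cosΔλ=-0.27498941; θ=atan2(y, x)=110.9093° ≈ 110.9°

Leg 1: dist=1455.8 km, bearing=223.1°
Leg 2: dist=7948.1 km, bearing=216.1°
Leg 3: dist=15620.5 km, bearing=135.7°
Leg 4: dist=9473.7 km, bearing=236.4°
Leg 5: dist=7232.3 km, bearing=12.3°
Leg 6: dist=14410.8 km, bearing=110.9°
Total: 56141.2 km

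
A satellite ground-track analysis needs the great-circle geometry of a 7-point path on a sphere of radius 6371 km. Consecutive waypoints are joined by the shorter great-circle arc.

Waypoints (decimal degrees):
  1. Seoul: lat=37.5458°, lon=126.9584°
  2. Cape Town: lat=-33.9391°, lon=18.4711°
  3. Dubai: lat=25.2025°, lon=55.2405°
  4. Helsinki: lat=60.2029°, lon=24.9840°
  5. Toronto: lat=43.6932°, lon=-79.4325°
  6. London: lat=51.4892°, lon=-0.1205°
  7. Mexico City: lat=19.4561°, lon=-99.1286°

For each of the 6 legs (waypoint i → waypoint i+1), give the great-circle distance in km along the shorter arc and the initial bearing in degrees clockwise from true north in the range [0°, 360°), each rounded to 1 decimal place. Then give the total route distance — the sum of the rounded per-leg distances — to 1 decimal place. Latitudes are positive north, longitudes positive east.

Leg 1: φ1=0.6552978, φ2=-0.5923490, Δφ=-1.2476469, Δλ=-1.8934606 rad; a=sin²(Δφ/2)+cosφ1·cosφ2·sin²(Δλ/2)=0.7744065003; c=2·atan2(√a, √(1-a))=2.151739953; dist=6371·c=13708.735 ≈ 13708.7 km; running total=13708.7 km
Leg 1 bearing: y=sinΔλ·cosφ2=-0.78681748, x=cosφ1·sinφ2-sinφ1·cosφ2·cosΔλ=-0.28235180; θ=atan2(y, x)=-109.7407° <0 so +360° → 250.2593° ≈ 250.3°
Leg 2: φ1=-0.5923490, φ2=0.4398666, Δφ=1.0322156, Δλ=0.6417471 rad; a=sin²(Δφ/2)+cosφ1·cosφ2·sin²(Δλ/2)=0.3182121651; c=2·atan2(√a, √(1-a))=1.198692946; dist=6371·c=7636.873 ≈ 7636.9 km; running total=21345.6 km
Leg 2 bearing: y=sinΔλ·cosφ2=0.54161461, x=cosφ1·sinφ2-sinφ1·cosφ2·cosΔλ=0.75793558; θ=atan2(y, x)=35.5493° ≈ 35.5°
Leg 3: φ1=0.4398666, φ2=1.0507388, Δφ=0.6108722, Δλ=-0.5280755 rad; a=sin²(Δφ/2)+cosφ1·cosφ2·sin²(Δλ/2)=0.1210504129; c=2·atan2(√a, √(1-a))=0.710709554; dist=6371·c=4527.931 ≈ 4527.9 km; running total=25873.5 km
Leg 3 bearing: y=sinΔλ·cosφ2=-0.25038912, x=cosφ1·sinφ2-sinφ1·cosφ2·cosΔλ=0.60240695; θ=atan2(y, x)=-22.5701° <0 so +360° → 337.4299° ≈ 337.4°
Leg 4: φ1=1.0507388, φ2=0.7625902, Δφ=-0.2881486, Δλ=-1.8224117 rad; a=sin²(Δφ/2)+cosφ1·cosφ2·sin²(Δλ/2)=0.2449944470; c=2·atan2(√a, √(1-a))=1.035598625; dist=6371·c=6597.799 ≈ 6597.8 km; running total=32471.3 km
Leg 4 bearing: y=sinΔλ·cosφ2=-0.70028141, x=cosφ1·sinφ2-sinφ1·cosφ2·cosΔλ=0.49949437; θ=atan2(y, x)=-54.5006° <0 so +360° → 305.4994° ≈ 305.5°
Leg 5: φ1=0.7625902, φ2=0.8986561, Δφ=0.1360659, Δλ=1.3842555 rad; a=sin²(Δφ/2)+cosφ1·cosφ2·sin²(Δλ/2)=0.1879803560; c=2·atan2(√a, √(1-a))=0.896894885; dist=6371·c=5714.117 ≈ 5714.1 km; running total=38185.4 km
Leg 5 bearing: y=sinΔλ·cosφ2=0.61185999, x=cosφ1·sinφ2-sinφ1·cosφ2·cosΔλ=0.48600650; θ=atan2(y, x)=51.5395° ≈ 51.5°
Leg 6: φ1=0.8986561, φ2=0.3395730, Δφ=-0.5590831, Δλ=-1.7280173 rad; a=sin²(Δφ/2)+cosφ1·cosφ2·sin²(Δλ/2)=0.4156450324; c=2·atan2(√a, √(1-a))=1.401275631; dist=6371·c=8927.527 ≈ 8927.5 km; running total=47112.9 km
Leg 6 bearing: y=sinΔλ·cosφ2=-0.93126749, x=cosφ1·sinφ2-sinφ1·cosφ2·cosΔλ=0.32292077; θ=atan2(y, x)=-70.8758° <0 so +360° → 289.1242° ≈ 289.1°

Leg 1: dist=13708.7 km, bearing=250.3°
Leg 2: dist=7636.9 km, bearing=35.5°
Leg 3: dist=4527.9 km, bearing=337.4°
Leg 4: dist=6597.8 km, bearing=305.5°
Leg 5: dist=5714.1 km, bearing=51.5°
Leg 6: dist=8927.5 km, bearing=289.1°
Total: 47112.9 km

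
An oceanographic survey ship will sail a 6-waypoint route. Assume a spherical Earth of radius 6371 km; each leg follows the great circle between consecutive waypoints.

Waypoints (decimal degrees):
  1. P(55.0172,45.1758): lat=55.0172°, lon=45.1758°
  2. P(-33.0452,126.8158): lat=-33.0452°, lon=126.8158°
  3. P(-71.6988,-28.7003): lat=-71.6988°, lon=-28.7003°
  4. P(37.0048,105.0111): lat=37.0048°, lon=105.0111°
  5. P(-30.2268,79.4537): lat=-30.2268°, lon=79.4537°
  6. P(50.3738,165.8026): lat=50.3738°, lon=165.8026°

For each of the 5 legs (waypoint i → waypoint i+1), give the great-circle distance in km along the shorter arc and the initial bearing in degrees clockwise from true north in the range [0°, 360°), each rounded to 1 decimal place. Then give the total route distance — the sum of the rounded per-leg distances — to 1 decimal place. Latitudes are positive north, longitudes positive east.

Leg 1: dist=12469.6 km, bearing=116.4°
Leg 2: dist=8211.6 km, bearing=187.8°
Leg 3: dist=15360.0 km, bearing=120.1°
Leg 4: dist=7935.7 km, bearing=203.2°
Leg 5: dist=12303.7 km, bearing=42.9°
Total: 56280.6 km

Leg 1: φ1=0.9602313, φ2=-0.5767475, Δφ=-1.5369788, Δλ=1.4248868 rad; a=sin²(Δφ/2)+cosφ1·cosφ2·sin²(Δλ/2)=0.6884519619; c=2·atan2(√a, √(1-a))=1.957247757; dist=6371·c=12469.625 ≈ 12469.6 km; running total=12469.6 km
Leg 1 bearing: y=sinΔλ·cosφ2=0.82933357, x=cosφ1·sinφ2-sinφ1·cosφ2·cosΔλ=-0.41249154; θ=atan2(y, x)=116.4447° ≈ 116.4°
Leg 2: φ1=-0.5767475, φ2=-1.2513801, Δφ=-0.6746326, Δλ=-2.7142680 rad; a=sin²(Δφ/2)+cosφ1·cosφ2·sin²(Δλ/2)=0.3609150895; c=2·atan2(√a, √(1-a))=1.288908125; dist=6371·c=8211.634 ≈ 8211.6 km; running total=20681.2 km
Leg 2 bearing: y=sinΔλ·cosφ2=-0.13013850, x=cosφ1·sinφ2-sinφ1·cosφ2·cosΔλ=-0.95167511; θ=atan2(y, x)=-172.2133° <0 so +360° → 187.7867° ≈ 187.8°
Leg 3: φ1=-1.2513801, φ2=0.6458556, Δφ=1.8972357, Δλ=2.3337042 rad; a=sin²(Δφ/2)+cosφ1·cosφ2·sin²(Δλ/2)=0.8723618352; c=2·atan2(√a, √(1-a))=2.410917016; dist=6371·c=15359.952 ≈ 15360.0 km; running total=36041.2 km
Leg 3 bearing: y=sinΔλ·cosφ2=0.57724100, x=cosφ1·sinφ2-sinφ1·cosφ2·cosΔλ=-0.33493206; θ=atan2(y, x)=120.1236° ≈ 120.1°
Leg 4: φ1=0.6458556, φ2=-0.5275572, Δφ=-1.1734128, Δλ=-0.4460608 rad; a=sin²(Δφ/2)+cosφ1·cosφ2·sin²(Δλ/2)=0.3402539209; c=2·atan2(√a, √(1-a))=1.245602819; dist=6371·c=7935.736 ≈ 7935.7 km; running total=43976.9 km
Leg 4 bearing: y=sinΔλ·cosφ2=-0.37275966, x=cosφ1·sinφ2-sinφ1·cosφ2·cosΔλ=-0.87119171; θ=atan2(y, x)=-156.8352° <0 so +360° → 203.1648° ≈ 203.2°
Leg 5: φ1=-0.5275572, φ2=0.8791887, Δφ=1.4067458, Δλ=1.5070726 rad; a=sin²(Δφ/2)+cosφ1·cosφ2·sin²(Δλ/2)=0.6763280628; c=2·atan2(√a, √(1-a))=1.931204408; dist=6371·c=12303.703 ≈ 12303.7 km; running total=56280.6 km
Leg 5 bearing: y=sinΔλ·cosφ2=0.63648179, x=cosφ1·sinφ2-sinφ1·cosφ2·cosΔλ=0.68594795; θ=atan2(y, x)=42.8578° ≈ 42.9°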